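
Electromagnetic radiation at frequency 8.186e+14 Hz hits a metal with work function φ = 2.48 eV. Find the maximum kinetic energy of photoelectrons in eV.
0.9055 eV

Using Einstein's photoelectric equation: KE_max = hf - φ

First, calculate the photon energy:
E_photon = hf = (6.626×10⁻³⁴ J·s)(8.186e+14 Hz)
E_photon = 3.3855 eV

Then, the maximum kinetic energy:
KE_max = E_photon - φ = 3.3855 eV - 2.48 eV = 0.9055 eV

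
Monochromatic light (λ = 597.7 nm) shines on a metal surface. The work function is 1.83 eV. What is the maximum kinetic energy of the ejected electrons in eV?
0.2444 eV

Using Einstein's photoelectric equation: KE_max = hf - φ = hc/λ - φ

First, calculate the photon energy:
E_photon = hc/λ = (6.626×10⁻³⁴ J·s)(3×10⁸ m/s) / (597.7×10⁻⁹ m)
E_photon = 2.0744 eV

Then, the maximum kinetic energy:
KE_max = E_photon - φ = 2.0744 eV - 1.83 eV = 0.2444 eV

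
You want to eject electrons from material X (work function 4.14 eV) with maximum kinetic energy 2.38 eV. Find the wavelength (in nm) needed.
190.16 nm

From Einstein's equation: KE_max = hc/λ - φ

Rearranging for λ:
hc/λ = KE_max + φ
λ = hc/(KE_max + φ)

Required photon energy:
E_photon = KE_max + φ = 2.38 + 4.14 = 6.52 eV

Required wavelength:
λ = hc/E_photon = (6.626×10⁻³⁴)(3×10⁸) / (6.52 × 1.602×10⁻¹⁹)
λ = 190.16 nm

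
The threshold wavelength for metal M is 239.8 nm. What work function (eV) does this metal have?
5.17 eV

At the threshold wavelength, photon energy equals work function:
φ = hc/λ₀

Calculating:
φ = (6.626×10⁻³⁴ J·s)(3×10⁸ m/s) / (239.8×10⁻⁹ m)
φ = 5.17 eV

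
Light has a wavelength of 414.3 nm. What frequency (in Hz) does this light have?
7.2361e+14 Hz

Using the wave equation: c = fλ

Solving for frequency:
f = c/λ = (3×10⁸ m/s) / (414.3×10⁻⁹ m)
f = 7.2361e+14 Hz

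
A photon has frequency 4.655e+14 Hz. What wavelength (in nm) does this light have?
644.02 nm

Using the wave equation: c = fλ

Solving for wavelength:
λ = c/f = (3×10⁸ m/s) / (4.655e+14 Hz)
λ = 644.02 nm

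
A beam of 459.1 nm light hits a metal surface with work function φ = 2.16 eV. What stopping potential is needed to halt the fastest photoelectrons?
0.5406 V

The stopping potential V_s satisfies: eV_s = KE_max

First, find KE_max using Einstein's equation:
E_photon = hc/λ = 2.7006 eV
KE_max = E_photon - φ = 2.7006 - 2.16 = 0.5406 eV

Since eV_s = KE_max:
V_s = KE_max/e = 0.5406 V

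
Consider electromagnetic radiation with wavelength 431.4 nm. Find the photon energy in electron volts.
2.8740 eV

Using E = hf = hc/λ:

E = hc/λ = (6.626×10⁻³⁴ J·s)(3×10⁸ m/s) / (431.4×10⁻⁹ m)
E = 2.8740 eV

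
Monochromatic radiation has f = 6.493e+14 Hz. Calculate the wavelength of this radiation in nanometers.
461.72 nm

Using the wave equation: c = fλ

Solving for wavelength:
λ = c/f = (3×10⁸ m/s) / (6.493e+14 Hz)
λ = 461.72 nm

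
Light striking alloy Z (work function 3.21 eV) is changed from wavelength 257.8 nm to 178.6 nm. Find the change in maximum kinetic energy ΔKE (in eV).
2.1327 eV

Using Einstein's equation: KE_max = hc/λ - φ

For λ₁ = 257.8 nm:
KE₁ = hc/λ₁ - φ = 4.8093 - 3.21 = 1.5993 eV

For λ₂ = 178.6 nm:
KE₂ = hc/λ₂ - φ = 6.9420 - 3.21 = 3.7320 eV

Change in KE:
ΔKE = KE₂ - KE₁ = 3.7320 - 1.5993 = 2.1327 eV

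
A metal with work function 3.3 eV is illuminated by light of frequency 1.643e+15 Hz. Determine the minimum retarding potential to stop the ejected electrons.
3.4949 V

The stopping potential V_s satisfies: eV_s = KE_max

First, find KE_max using Einstein's equation:
E_photon = hf = (6.626×10⁻³⁴ J·s)(1.643e+15 Hz) = 6.7949 eV
KE_max = E_photon - φ = 6.7949 - 3.3 = 3.4949 eV

Since eV_s = KE_max:
V_s = KE_max/e = 3.4949 V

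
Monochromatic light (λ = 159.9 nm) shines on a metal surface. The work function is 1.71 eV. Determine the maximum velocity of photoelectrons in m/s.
1.4581e+06 m/s

First, find the maximum kinetic energy:
E_photon = hc/λ = 7.7539 eV
KE_max = E_photon - φ = 7.7539 - 1.71 = 6.0439 eV

Convert to Joules: KE_max = 6.0439 × 1.602×10⁻¹⁹ J = 9.6833e-19 J

Then use KE = ½mv² to find velocity:
v = √(2·KE/m) = √(2 × 9.6833e-19 J / 9.109e-31 kg)
v = 1.4581e+06 m/s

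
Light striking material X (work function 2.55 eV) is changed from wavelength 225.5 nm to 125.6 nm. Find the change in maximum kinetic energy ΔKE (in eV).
4.3732 eV

Using Einstein's equation: KE_max = hc/λ - φ

For λ₁ = 225.5 nm:
KE₁ = hc/λ₁ - φ = 5.4982 - 2.55 = 2.9482 eV

For λ₂ = 125.6 nm:
KE₂ = hc/λ₂ - φ = 9.8714 - 2.55 = 7.3214 eV

Change in KE:
ΔKE = KE₂ - KE₁ = 7.3214 - 2.9482 = 4.3732 eV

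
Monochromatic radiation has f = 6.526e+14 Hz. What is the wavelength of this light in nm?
459.38 nm

Using the wave equation: c = fλ

Solving for wavelength:
λ = c/f = (3×10⁸ m/s) / (6.526e+14 Hz)
λ = 459.38 nm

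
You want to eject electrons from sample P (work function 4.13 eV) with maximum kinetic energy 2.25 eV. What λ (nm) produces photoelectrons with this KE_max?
194.33 nm

From Einstein's equation: KE_max = hc/λ - φ

Rearranging for λ:
hc/λ = KE_max + φ
λ = hc/(KE_max + φ)

Required photon energy:
E_photon = KE_max + φ = 2.25 + 4.13 = 6.38 eV

Required wavelength:
λ = hc/E_photon = (6.626×10⁻³⁴)(3×10⁸) / (6.38 × 1.602×10⁻¹⁹)
λ = 194.33 nm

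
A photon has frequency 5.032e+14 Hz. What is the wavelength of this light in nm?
595.77 nm

Using the wave equation: c = fλ

Solving for wavelength:
λ = c/f = (3×10⁸ m/s) / (5.032e+14 Hz)
λ = 595.77 nm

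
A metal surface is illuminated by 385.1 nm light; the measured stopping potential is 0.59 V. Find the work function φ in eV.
2.63 eV

The stopping potential gives the maximum kinetic energy: KE_max = eV_s = 0.59 eV

From Einstein's photoelectric equation: KE_max = hc/λ - φ
Rearranging: φ = hc/λ - KE_max

Calculate photon energy:
E_photon = hc/λ = (6.626×10⁻³⁴ J·s)(3×10⁸ m/s) / (385.1×10⁻⁹ m) = 3.2195 eV

Therefore:
φ = 3.2195 - 0.59 = 2.63 eV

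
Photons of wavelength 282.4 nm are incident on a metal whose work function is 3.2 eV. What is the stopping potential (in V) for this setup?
1.1904 V

The stopping potential V_s satisfies: eV_s = KE_max

First, find KE_max using Einstein's equation:
E_photon = hc/λ = 4.3904 eV
KE_max = E_photon - φ = 4.3904 - 3.2 = 1.1904 eV

Since eV_s = KE_max:
V_s = KE_max/e = 1.1904 V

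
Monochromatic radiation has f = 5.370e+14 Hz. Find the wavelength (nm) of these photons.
558.27 nm

Using the wave equation: c = fλ

Solving for wavelength:
λ = c/f = (3×10⁸ m/s) / (5.370e+14 Hz)
λ = 558.27 nm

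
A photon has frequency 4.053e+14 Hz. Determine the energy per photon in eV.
1.6762 eV

Using E = hf:

E = hf = (6.626×10⁻³⁴ J·s)(4.053e+14 Hz)
E = 1.6762 eV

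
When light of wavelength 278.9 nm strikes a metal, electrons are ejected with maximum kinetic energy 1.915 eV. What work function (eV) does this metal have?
2.53 eV

From Einstein's photoelectric equation: KE_max = hf - φ = hc/λ - φ

Rearranging for φ:
φ = hc/λ - KE_max

Calculate photon energy:
E_photon = hc/λ = 4.4455 eV

Therefore:
φ = 4.4455 - 1.915 = 2.53 eV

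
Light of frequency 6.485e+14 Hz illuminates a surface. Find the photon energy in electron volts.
2.6820 eV

Using E = hf:

E = hf = (6.626×10⁻³⁴ J·s)(6.485e+14 Hz)
E = 2.6820 eV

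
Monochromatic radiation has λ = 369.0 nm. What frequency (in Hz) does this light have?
8.1245e+14 Hz

Using the wave equation: c = fλ

Solving for frequency:
f = c/λ = (3×10⁸ m/s) / (369.0×10⁻⁹ m)
f = 8.1245e+14 Hz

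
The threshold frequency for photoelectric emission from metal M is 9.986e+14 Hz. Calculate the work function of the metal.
4.13 eV

At the threshold frequency, photon energy equals work function:
φ = hf₀

Calculating:
φ = (6.626×10⁻³⁴ J·s)(9.986e+14 Hz)
φ = 4.13 eV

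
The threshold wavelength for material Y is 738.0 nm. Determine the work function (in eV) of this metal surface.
1.68 eV

At the threshold wavelength, photon energy equals work function:
φ = hc/λ₀

Calculating:
φ = (6.626×10⁻³⁴ J·s)(3×10⁸ m/s) / (738.0×10⁻⁹ m)
φ = 1.68 eV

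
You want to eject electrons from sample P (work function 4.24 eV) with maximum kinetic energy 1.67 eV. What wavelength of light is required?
209.79 nm

From Einstein's equation: KE_max = hc/λ - φ

Rearranging for λ:
hc/λ = KE_max + φ
λ = hc/(KE_max + φ)

Required photon energy:
E_photon = KE_max + φ = 1.67 + 4.24 = 5.91 eV

Required wavelength:
λ = hc/E_photon = (6.626×10⁻³⁴)(3×10⁸) / (5.91 × 1.602×10⁻¹⁹)
λ = 209.79 nm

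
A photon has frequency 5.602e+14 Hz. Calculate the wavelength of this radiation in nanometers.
535.15 nm

Using the wave equation: c = fλ

Solving for wavelength:
λ = c/f = (3×10⁸ m/s) / (5.602e+14 Hz)
λ = 535.15 nm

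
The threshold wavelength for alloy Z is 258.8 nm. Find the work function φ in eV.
4.79 eV

At the threshold wavelength, photon energy equals work function:
φ = hc/λ₀

Calculating:
φ = (6.626×10⁻³⁴ J·s)(3×10⁸ m/s) / (258.8×10⁻⁹ m)
φ = 4.79 eV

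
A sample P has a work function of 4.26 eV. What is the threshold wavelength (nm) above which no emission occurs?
291.04 nm

The threshold wavelength is when the photon energy equals the work function:
hc/λ₀ = φ

Solving for λ₀:
λ₀ = hc/φ = (6.626×10⁻³⁴ J·s)(3×10⁸ m/s) / (4.26 eV × 1.602×10⁻¹⁹ J/eV)
λ₀ = 291.04 nm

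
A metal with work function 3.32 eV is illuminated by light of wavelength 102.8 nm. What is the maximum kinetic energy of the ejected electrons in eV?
8.7407 eV

Using Einstein's photoelectric equation: KE_max = hf - φ = hc/λ - φ

First, calculate the photon energy:
E_photon = hc/λ = (6.626×10⁻³⁴ J·s)(3×10⁸ m/s) / (102.8×10⁻⁹ m)
E_photon = 12.0607 eV

Then, the maximum kinetic energy:
KE_max = E_photon - φ = 12.0607 eV - 3.32 eV = 8.7407 eV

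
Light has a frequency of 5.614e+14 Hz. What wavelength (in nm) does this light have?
534.01 nm

Using the wave equation: c = fλ

Solving for wavelength:
λ = c/f = (3×10⁸ m/s) / (5.614e+14 Hz)
λ = 534.01 nm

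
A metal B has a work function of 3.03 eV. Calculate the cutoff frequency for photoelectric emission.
7.3265e+14 Hz

The threshold frequency is when the photon energy equals the work function:
hf₀ = φ

Solving for f₀:
f₀ = φ/h = (3.03 eV × 1.602×10⁻¹⁹ J/eV) / (6.626×10⁻³⁴ J·s)
f₀ = 7.3265e+14 Hz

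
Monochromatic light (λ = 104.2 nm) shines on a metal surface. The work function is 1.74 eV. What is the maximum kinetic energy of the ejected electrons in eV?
10.1587 eV

Using Einstein's photoelectric equation: KE_max = hf - φ = hc/λ - φ

First, calculate the photon energy:
E_photon = hc/λ = (6.626×10⁻³⁴ J·s)(3×10⁸ m/s) / (104.2×10⁻⁹ m)
E_photon = 11.8987 eV

Then, the maximum kinetic energy:
KE_max = E_photon - φ = 11.8987 eV - 1.74 eV = 10.1587 eV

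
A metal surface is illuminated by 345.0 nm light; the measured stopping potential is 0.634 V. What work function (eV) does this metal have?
2.96 eV

The stopping potential gives the maximum kinetic energy: KE_max = eV_s = 0.634 eV

From Einstein's photoelectric equation: KE_max = hc/λ - φ
Rearranging: φ = hc/λ - KE_max

Calculate photon energy:
E_photon = hc/λ = (6.626×10⁻³⁴ J·s)(3×10⁸ m/s) / (345.0×10⁻⁹ m) = 3.5937 eV

Therefore:
φ = 3.5937 - 0.634 = 2.96 eV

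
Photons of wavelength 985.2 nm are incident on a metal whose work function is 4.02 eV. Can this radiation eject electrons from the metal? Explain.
No

For photoemission, the photon energy must exceed the work function.

Photon energy: E = hc/λ = 1.2585 eV
Work function: φ = 4.02 eV

Since E_photon (1.2585 eV) < φ (4.02 eV), photoemission will NOT occur.
The threshold wavelength is λ₀ = hc/φ = 308.4 nm.
Since 985.2 nm > 308.4 nm, the photons lack sufficient energy.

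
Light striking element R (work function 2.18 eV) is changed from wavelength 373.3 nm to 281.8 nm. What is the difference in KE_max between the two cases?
1.0784 eV

Using Einstein's equation: KE_max = hc/λ - φ

For λ₁ = 373.3 nm:
KE₁ = hc/λ₁ - φ = 3.3213 - 2.18 = 1.1413 eV

For λ₂ = 281.8 nm:
KE₂ = hc/λ₂ - φ = 4.3997 - 2.18 = 2.2197 eV

Change in KE:
ΔKE = KE₂ - KE₁ = 2.2197 - 1.1413 = 1.0784 eV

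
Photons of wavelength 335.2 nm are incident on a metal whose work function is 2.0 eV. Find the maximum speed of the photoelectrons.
7.7303e+05 m/s

First, find the maximum kinetic energy:
E_photon = hc/λ = 3.6988 eV
KE_max = E_photon - φ = 3.6988 - 2.0 = 1.6988 eV

Convert to Joules: KE_max = 1.6988 × 1.602×10⁻¹⁹ J = 2.7218e-19 J

Then use KE = ½mv² to find velocity:
v = √(2·KE/m) = √(2 × 2.7218e-19 J / 9.109e-31 kg)
v = 7.7303e+05 m/s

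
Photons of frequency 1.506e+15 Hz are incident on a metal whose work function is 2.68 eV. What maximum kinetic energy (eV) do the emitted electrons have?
3.5483 eV

Using Einstein's photoelectric equation: KE_max = hf - φ

First, calculate the photon energy:
E_photon = hf = (6.626×10⁻³⁴ J·s)(1.506e+15 Hz)
E_photon = 6.2283 eV

Then, the maximum kinetic energy:
KE_max = E_photon - φ = 6.2283 eV - 2.68 eV = 3.5483 eV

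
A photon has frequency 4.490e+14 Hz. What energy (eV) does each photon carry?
1.8569 eV

Using E = hf:

E = hf = (6.626×10⁻³⁴ J·s)(4.490e+14 Hz)
E = 1.8569 eV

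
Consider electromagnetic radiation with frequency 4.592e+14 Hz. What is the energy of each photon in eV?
1.8991 eV

Using E = hf:

E = hf = (6.626×10⁻³⁴ J·s)(4.592e+14 Hz)
E = 1.8991 eV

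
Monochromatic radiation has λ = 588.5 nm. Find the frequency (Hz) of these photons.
5.0942e+14 Hz

Using the wave equation: c = fλ

Solving for frequency:
f = c/λ = (3×10⁸ m/s) / (588.5×10⁻⁹ m)
f = 5.0942e+14 Hz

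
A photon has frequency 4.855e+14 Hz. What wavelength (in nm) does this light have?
617.49 nm

Using the wave equation: c = fλ

Solving for wavelength:
λ = c/f = (3×10⁸ m/s) / (4.855e+14 Hz)
λ = 617.49 nm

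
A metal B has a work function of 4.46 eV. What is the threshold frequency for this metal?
1.0784e+15 Hz

The threshold frequency is when the photon energy equals the work function:
hf₀ = φ

Solving for f₀:
f₀ = φ/h = (4.46 eV × 1.602×10⁻¹⁹ J/eV) / (6.626×10⁻³⁴ J·s)
f₀ = 1.0784e+15 Hz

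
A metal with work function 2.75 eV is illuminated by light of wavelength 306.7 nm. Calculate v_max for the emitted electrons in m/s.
6.7429e+05 m/s

First, find the maximum kinetic energy:
E_photon = hc/λ = 4.0425 eV
KE_max = E_photon - φ = 4.0425 - 2.75 = 1.2925 eV

Convert to Joules: KE_max = 1.2925 × 1.602×10⁻¹⁹ J = 2.0709e-19 J

Then use KE = ½mv² to find velocity:
v = √(2·KE/m) = √(2 × 2.0709e-19 J / 9.109e-31 kg)
v = 6.7429e+05 m/s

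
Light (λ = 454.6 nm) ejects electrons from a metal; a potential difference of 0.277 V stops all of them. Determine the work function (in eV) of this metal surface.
2.45 eV

The stopping potential gives the maximum kinetic energy: KE_max = eV_s = 0.277 eV

From Einstein's photoelectric equation: KE_max = hc/λ - φ
Rearranging: φ = hc/λ - KE_max

Calculate photon energy:
E_photon = hc/λ = (6.626×10⁻³⁴ J·s)(3×10⁸ m/s) / (454.6×10⁻⁹ m) = 2.7273 eV

Therefore:
φ = 2.7273 - 0.277 = 2.45 eV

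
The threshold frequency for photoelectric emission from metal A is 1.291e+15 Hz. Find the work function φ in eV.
5.34 eV

At the threshold frequency, photon energy equals work function:
φ = hf₀

Calculating:
φ = (6.626×10⁻³⁴ J·s)(1.291e+15 Hz)
φ = 5.34 eV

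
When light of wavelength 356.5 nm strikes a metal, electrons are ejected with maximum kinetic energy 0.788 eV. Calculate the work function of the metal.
2.69 eV

From Einstein's photoelectric equation: KE_max = hf - φ = hc/λ - φ

Rearranging for φ:
φ = hc/λ - KE_max

Calculate photon energy:
E_photon = hc/λ = 3.4778 eV

Therefore:
φ = 3.4778 - 0.788 = 2.69 eV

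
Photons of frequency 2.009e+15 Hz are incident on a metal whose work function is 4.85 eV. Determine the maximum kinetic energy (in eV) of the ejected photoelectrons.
3.4586 eV

Using Einstein's photoelectric equation: KE_max = hf - φ

First, calculate the photon energy:
E_photon = hf = (6.626×10⁻³⁴ J·s)(2.009e+15 Hz)
E_photon = 8.3086 eV

Then, the maximum kinetic energy:
KE_max = E_photon - φ = 8.3086 eV - 4.85 eV = 3.4586 eV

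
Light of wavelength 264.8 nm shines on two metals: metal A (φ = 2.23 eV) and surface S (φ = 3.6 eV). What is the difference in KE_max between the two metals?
1.3700 eV

Using KE_max = hc/λ - φ for each metal:

Photon energy: E = hc/λ = 4.6822 eV

For metal A (φ₁ = 2.23 eV):
KE₁ = E - φ₁ = 4.6822 - 2.23 = 2.4522 eV

For surface S (φ₂ = 3.6 eV):
KE₂ = E - φ₂ = 4.6822 - 3.6 = 1.0822 eV

Difference:
ΔKE = KE₁ - KE₂ = 2.4522 - 1.0822 = 1.3700 eV

Note: The difference equals the difference in work functions: 3.6 - 2.23 = 1.37 eV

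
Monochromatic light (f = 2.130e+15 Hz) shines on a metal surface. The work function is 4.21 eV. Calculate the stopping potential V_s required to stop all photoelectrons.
4.5990 V

The stopping potential V_s satisfies: eV_s = KE_max

First, find KE_max using Einstein's equation:
E_photon = hf = (6.626×10⁻³⁴ J·s)(2.130e+15 Hz) = 8.8090 eV
KE_max = E_photon - φ = 8.8090 - 4.21 = 4.5990 eV

Since eV_s = KE_max:
V_s = KE_max/e = 4.5990 V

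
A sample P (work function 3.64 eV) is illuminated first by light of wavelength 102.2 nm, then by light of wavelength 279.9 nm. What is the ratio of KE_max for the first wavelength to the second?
10.7544

Using Einstein's equation: KE_max = hc/λ - φ

For λ₁ = 102.2 nm:
E₁ = hc/λ₁ = 12.1315 eV
KE₁ = E₁ - φ = 12.1315 - 3.64 = 8.4915 eV

For λ₂ = 279.9 nm:
E₂ = hc/λ₂ = 4.4296 eV
KE₂ = E₂ - φ = 4.4296 - 3.64 = 0.7896 eV

Ratio: KE₁/KE₂ = 8.4915/0.7896 = 10.7544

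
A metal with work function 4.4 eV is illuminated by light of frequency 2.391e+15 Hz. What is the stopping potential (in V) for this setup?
5.4884 V

The stopping potential V_s satisfies: eV_s = KE_max

First, find KE_max using Einstein's equation:
E_photon = hf = (6.626×10⁻³⁴ J·s)(2.391e+15 Hz) = 9.8884 eV
KE_max = E_photon - φ = 9.8884 - 4.4 = 5.4884 eV

Since eV_s = KE_max:
V_s = KE_max/e = 5.4884 V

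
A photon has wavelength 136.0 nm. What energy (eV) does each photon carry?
9.1165 eV

Using E = hf = hc/λ:

E = hc/λ = (6.626×10⁻³⁴ J·s)(3×10⁸ m/s) / (136.0×10⁻⁹ m)
E = 9.1165 eV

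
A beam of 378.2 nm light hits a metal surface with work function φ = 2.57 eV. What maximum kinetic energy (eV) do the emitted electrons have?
0.7083 eV

Using Einstein's photoelectric equation: KE_max = hf - φ = hc/λ - φ

First, calculate the photon energy:
E_photon = hc/λ = (6.626×10⁻³⁴ J·s)(3×10⁸ m/s) / (378.2×10⁻⁹ m)
E_photon = 3.2783 eV

Then, the maximum kinetic energy:
KE_max = E_photon - φ = 3.2783 eV - 2.57 eV = 0.7083 eV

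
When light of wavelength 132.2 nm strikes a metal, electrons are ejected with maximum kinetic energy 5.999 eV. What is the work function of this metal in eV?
3.38 eV

From Einstein's photoelectric equation: KE_max = hf - φ = hc/λ - φ

Rearranging for φ:
φ = hc/λ - KE_max

Calculate photon energy:
E_photon = hc/λ = 9.3785 eV

Therefore:
φ = 9.3785 - 5.999 = 3.38 eV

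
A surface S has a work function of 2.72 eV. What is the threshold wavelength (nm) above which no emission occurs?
455.82 nm

The threshold wavelength is when the photon energy equals the work function:
hc/λ₀ = φ

Solving for λ₀:
λ₀ = hc/φ = (6.626×10⁻³⁴ J·s)(3×10⁸ m/s) / (2.72 eV × 1.602×10⁻¹⁹ J/eV)
λ₀ = 455.82 nm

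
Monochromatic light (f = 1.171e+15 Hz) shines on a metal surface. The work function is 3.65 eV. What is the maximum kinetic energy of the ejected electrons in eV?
1.1929 eV

Using Einstein's photoelectric equation: KE_max = hf - φ

First, calculate the photon energy:
E_photon = hf = (6.626×10⁻³⁴ J·s)(1.171e+15 Hz)
E_photon = 4.8429 eV

Then, the maximum kinetic energy:
KE_max = E_photon - φ = 4.8429 eV - 3.65 eV = 1.1929 eV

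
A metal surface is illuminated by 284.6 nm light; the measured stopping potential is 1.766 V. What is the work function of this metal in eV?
2.59 eV

The stopping potential gives the maximum kinetic energy: KE_max = eV_s = 1.766 eV

From Einstein's photoelectric equation: KE_max = hc/λ - φ
Rearranging: φ = hc/λ - KE_max

Calculate photon energy:
E_photon = hc/λ = (6.626×10⁻³⁴ J·s)(3×10⁸ m/s) / (284.6×10⁻⁹ m) = 4.3564 eV

Therefore:
φ = 4.3564 - 1.766 = 2.59 eV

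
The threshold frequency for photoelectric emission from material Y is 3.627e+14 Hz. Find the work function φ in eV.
1.50 eV

At the threshold frequency, photon energy equals work function:
φ = hf₀

Calculating:
φ = (6.626×10⁻³⁴ J·s)(3.627e+14 Hz)
φ = 1.50 eV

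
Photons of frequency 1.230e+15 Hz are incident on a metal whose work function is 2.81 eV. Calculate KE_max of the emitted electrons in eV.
2.2769 eV

Using Einstein's photoelectric equation: KE_max = hf - φ

First, calculate the photon energy:
E_photon = hf = (6.626×10⁻³⁴ J·s)(1.230e+15 Hz)
E_photon = 5.0869 eV

Then, the maximum kinetic energy:
KE_max = E_photon - φ = 5.0869 eV - 2.81 eV = 2.2769 eV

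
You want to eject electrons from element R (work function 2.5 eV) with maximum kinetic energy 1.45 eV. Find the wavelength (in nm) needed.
313.88 nm

From Einstein's equation: KE_max = hc/λ - φ

Rearranging for λ:
hc/λ = KE_max + φ
λ = hc/(KE_max + φ)

Required photon energy:
E_photon = KE_max + φ = 1.45 + 2.5 = 3.95 eV

Required wavelength:
λ = hc/E_photon = (6.626×10⁻³⁴)(3×10⁸) / (3.95 × 1.602×10⁻¹⁹)
λ = 313.88 nm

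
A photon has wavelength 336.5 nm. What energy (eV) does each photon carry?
3.6845 eV

Using E = hf = hc/λ:

E = hc/λ = (6.626×10⁻³⁴ J·s)(3×10⁸ m/s) / (336.5×10⁻⁹ m)
E = 3.6845 eV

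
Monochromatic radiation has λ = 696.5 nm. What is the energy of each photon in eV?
1.7801 eV

Using E = hf = hc/λ:

E = hc/λ = (6.626×10⁻³⁴ J·s)(3×10⁸ m/s) / (696.5×10⁻⁹ m)
E = 1.7801 eV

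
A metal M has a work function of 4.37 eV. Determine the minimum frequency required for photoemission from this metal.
1.0567e+15 Hz

The threshold frequency is when the photon energy equals the work function:
hf₀ = φ

Solving for f₀:
f₀ = φ/h = (4.37 eV × 1.602×10⁻¹⁹ J/eV) / (6.626×10⁻³⁴ J·s)
f₀ = 1.0567e+15 Hz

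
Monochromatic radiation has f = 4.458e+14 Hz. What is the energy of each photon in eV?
1.8437 eV

Using E = hf:

E = hf = (6.626×10⁻³⁴ J·s)(4.458e+14 Hz)
E = 1.8437 eV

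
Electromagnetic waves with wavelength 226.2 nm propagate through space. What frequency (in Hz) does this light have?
1.3253e+15 Hz

Using the wave equation: c = fλ

Solving for frequency:
f = c/λ = (3×10⁸ m/s) / (226.2×10⁻⁹ m)
f = 1.3253e+15 Hz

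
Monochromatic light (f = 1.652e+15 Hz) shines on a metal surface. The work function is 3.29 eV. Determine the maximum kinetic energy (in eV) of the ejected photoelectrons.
3.5421 eV

Using Einstein's photoelectric equation: KE_max = hf - φ

First, calculate the photon energy:
E_photon = hf = (6.626×10⁻³⁴ J·s)(1.652e+15 Hz)
E_photon = 6.8321 eV

Then, the maximum kinetic energy:
KE_max = E_photon - φ = 6.8321 eV - 3.29 eV = 3.5421 eV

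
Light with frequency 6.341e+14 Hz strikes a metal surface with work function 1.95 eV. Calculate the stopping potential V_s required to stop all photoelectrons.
0.6724 V

The stopping potential V_s satisfies: eV_s = KE_max

First, find KE_max using Einstein's equation:
E_photon = hf = (6.626×10⁻³⁴ J·s)(6.341e+14 Hz) = 2.6224 eV
KE_max = E_photon - φ = 2.6224 - 1.95 = 0.6724 eV

Since eV_s = KE_max:
V_s = KE_max/e = 0.6724 V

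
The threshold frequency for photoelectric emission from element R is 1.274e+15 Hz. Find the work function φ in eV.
5.27 eV

At the threshold frequency, photon energy equals work function:
φ = hf₀

Calculating:
φ = (6.626×10⁻³⁴ J·s)(1.274e+15 Hz)
φ = 5.27 eV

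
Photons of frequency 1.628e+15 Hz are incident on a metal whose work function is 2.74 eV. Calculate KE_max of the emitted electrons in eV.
3.9929 eV

Using Einstein's photoelectric equation: KE_max = hf - φ

First, calculate the photon energy:
E_photon = hf = (6.626×10⁻³⁴ J·s)(1.628e+15 Hz)
E_photon = 6.7329 eV

Then, the maximum kinetic energy:
KE_max = E_photon - φ = 6.7329 eV - 2.74 eV = 3.9929 eV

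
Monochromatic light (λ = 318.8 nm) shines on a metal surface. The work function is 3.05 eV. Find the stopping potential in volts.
0.8391 V

The stopping potential V_s satisfies: eV_s = KE_max

First, find KE_max using Einstein's equation:
E_photon = hc/λ = 3.8891 eV
KE_max = E_photon - φ = 3.8891 - 3.05 = 0.8391 eV

Since eV_s = KE_max:
V_s = KE_max/e = 0.8391 V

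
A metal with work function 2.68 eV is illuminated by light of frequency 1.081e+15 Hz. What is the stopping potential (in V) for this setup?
1.7907 V

The stopping potential V_s satisfies: eV_s = KE_max

First, find KE_max using Einstein's equation:
E_photon = hf = (6.626×10⁻³⁴ J·s)(1.081e+15 Hz) = 4.4707 eV
KE_max = E_photon - φ = 4.4707 - 2.68 = 1.7907 eV

Since eV_s = KE_max:
V_s = KE_max/e = 1.7907 V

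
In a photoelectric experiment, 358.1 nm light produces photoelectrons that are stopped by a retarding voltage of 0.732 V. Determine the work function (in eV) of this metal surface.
2.73 eV

The stopping potential gives the maximum kinetic energy: KE_max = eV_s = 0.732 eV

From Einstein's photoelectric equation: KE_max = hc/λ - φ
Rearranging: φ = hc/λ - KE_max

Calculate photon energy:
E_photon = hc/λ = (6.626×10⁻³⁴ J·s)(3×10⁸ m/s) / (358.1×10⁻⁹ m) = 3.4623 eV

Therefore:
φ = 3.4623 - 0.732 = 2.73 eV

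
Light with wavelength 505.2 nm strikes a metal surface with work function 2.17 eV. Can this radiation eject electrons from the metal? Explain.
Yes

For photoemission, the photon energy must exceed the work function.

Photon energy: E = hc/λ = 2.4542 eV
Work function: φ = 2.17 eV

Since E_photon (2.4542 eV) > φ (2.17 eV), photoemission WILL occur.
The threshold wavelength is λ₀ = hc/φ = 571.4 nm.
Since 505.2 nm < 571.4 nm, the light has sufficient energy.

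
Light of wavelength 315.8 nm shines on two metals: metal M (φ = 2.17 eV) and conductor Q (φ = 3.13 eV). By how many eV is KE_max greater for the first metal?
0.9600 eV

Using KE_max = hc/λ - φ for each metal:

Photon energy: E = hc/λ = 3.9260 eV

For metal M (φ₁ = 2.17 eV):
KE₁ = E - φ₁ = 3.9260 - 2.17 = 1.7560 eV

For conductor Q (φ₂ = 3.13 eV):
KE₂ = E - φ₂ = 3.9260 - 3.13 = 0.7960 eV

Difference:
ΔKE = KE₁ - KE₂ = 1.7560 - 0.7960 = 0.9600 eV

Note: The difference equals the difference in work functions: 3.13 - 2.17 = 0.96 eV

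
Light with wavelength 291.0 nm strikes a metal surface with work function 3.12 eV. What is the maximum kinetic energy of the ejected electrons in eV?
1.1406 eV

Using Einstein's photoelectric equation: KE_max = hf - φ = hc/λ - φ

First, calculate the photon energy:
E_photon = hc/λ = (6.626×10⁻³⁴ J·s)(3×10⁸ m/s) / (291.0×10⁻⁹ m)
E_photon = 4.2606 eV

Then, the maximum kinetic energy:
KE_max = E_photon - φ = 4.2606 eV - 3.12 eV = 1.1406 eV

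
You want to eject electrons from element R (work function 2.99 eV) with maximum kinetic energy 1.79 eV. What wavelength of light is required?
259.38 nm

From Einstein's equation: KE_max = hc/λ - φ

Rearranging for λ:
hc/λ = KE_max + φ
λ = hc/(KE_max + φ)

Required photon energy:
E_photon = KE_max + φ = 1.79 + 2.99 = 4.78 eV

Required wavelength:
λ = hc/E_photon = (6.626×10⁻³⁴)(3×10⁸) / (4.78 × 1.602×10⁻¹⁹)
λ = 259.38 nm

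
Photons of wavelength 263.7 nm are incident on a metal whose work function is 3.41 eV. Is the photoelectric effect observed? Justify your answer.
Yes

For photoemission, the photon energy must exceed the work function.

Photon energy: E = hc/λ = 4.7017 eV
Work function: φ = 3.41 eV

Since E_photon (4.7017 eV) > φ (3.41 eV), photoemission WILL occur.
The threshold wavelength is λ₀ = hc/φ = 363.6 nm.
Since 263.7 nm < 363.6 nm, the light has sufficient energy.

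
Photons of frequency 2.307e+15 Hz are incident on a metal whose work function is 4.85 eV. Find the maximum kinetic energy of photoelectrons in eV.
4.6910 eV

Using Einstein's photoelectric equation: KE_max = hf - φ

First, calculate the photon energy:
E_photon = hf = (6.626×10⁻³⁴ J·s)(2.307e+15 Hz)
E_photon = 9.5410 eV

Then, the maximum kinetic energy:
KE_max = E_photon - φ = 9.5410 eV - 4.85 eV = 4.6910 eV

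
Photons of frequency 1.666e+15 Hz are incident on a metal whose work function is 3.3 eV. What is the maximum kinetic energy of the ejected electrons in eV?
3.5900 eV

Using Einstein's photoelectric equation: KE_max = hf - φ

First, calculate the photon energy:
E_photon = hf = (6.626×10⁻³⁴ J·s)(1.666e+15 Hz)
E_photon = 6.8900 eV

Then, the maximum kinetic energy:
KE_max = E_photon - φ = 6.8900 eV - 3.3 eV = 3.5900 eV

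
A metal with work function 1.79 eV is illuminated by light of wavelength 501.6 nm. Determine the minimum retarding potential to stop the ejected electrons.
0.6818 V

The stopping potential V_s satisfies: eV_s = KE_max

First, find KE_max using Einstein's equation:
E_photon = hc/λ = 2.4718 eV
KE_max = E_photon - φ = 2.4718 - 1.79 = 0.6818 eV

Since eV_s = KE_max:
V_s = KE_max/e = 0.6818 V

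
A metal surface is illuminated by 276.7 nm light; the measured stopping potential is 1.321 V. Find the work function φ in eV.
3.16 eV

The stopping potential gives the maximum kinetic energy: KE_max = eV_s = 1.321 eV

From Einstein's photoelectric equation: KE_max = hc/λ - φ
Rearranging: φ = hc/λ - KE_max

Calculate photon energy:
E_photon = hc/λ = (6.626×10⁻³⁴ J·s)(3×10⁸ m/s) / (276.7×10⁻⁹ m) = 4.4808 eV

Therefore:
φ = 4.4808 - 1.321 = 3.16 eV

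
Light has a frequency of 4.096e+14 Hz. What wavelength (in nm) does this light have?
731.92 nm

Using the wave equation: c = fλ

Solving for wavelength:
λ = c/f = (3×10⁸ m/s) / (4.096e+14 Hz)
λ = 731.92 nm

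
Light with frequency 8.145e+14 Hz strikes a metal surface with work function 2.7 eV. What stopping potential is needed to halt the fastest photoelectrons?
0.6685 V

The stopping potential V_s satisfies: eV_s = KE_max

First, find KE_max using Einstein's equation:
E_photon = hf = (6.626×10⁻³⁴ J·s)(8.145e+14 Hz) = 3.3685 eV
KE_max = E_photon - φ = 3.3685 - 2.7 = 0.6685 eV

Since eV_s = KE_max:
V_s = KE_max/e = 0.6685 V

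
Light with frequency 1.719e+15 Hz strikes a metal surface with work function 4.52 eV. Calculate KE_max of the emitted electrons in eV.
2.5892 eV

Using Einstein's photoelectric equation: KE_max = hf - φ

First, calculate the photon energy:
E_photon = hf = (6.626×10⁻³⁴ J·s)(1.719e+15 Hz)
E_photon = 7.1092 eV

Then, the maximum kinetic energy:
KE_max = E_photon - φ = 7.1092 eV - 4.52 eV = 2.5892 eV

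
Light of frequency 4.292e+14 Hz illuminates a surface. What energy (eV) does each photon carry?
1.7750 eV

Using E = hf:

E = hf = (6.626×10⁻³⁴ J·s)(4.292e+14 Hz)
E = 1.7750 eV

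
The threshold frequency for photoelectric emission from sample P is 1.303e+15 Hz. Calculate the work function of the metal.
5.39 eV

At the threshold frequency, photon energy equals work function:
φ = hf₀

Calculating:
φ = (6.626×10⁻³⁴ J·s)(1.303e+15 Hz)
φ = 5.39 eV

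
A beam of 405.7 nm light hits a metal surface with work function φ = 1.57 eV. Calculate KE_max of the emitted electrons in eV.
1.4861 eV

Using Einstein's photoelectric equation: KE_max = hf - φ = hc/λ - φ

First, calculate the photon energy:
E_photon = hc/λ = (6.626×10⁻³⁴ J·s)(3×10⁸ m/s) / (405.7×10⁻⁹ m)
E_photon = 3.0561 eV

Then, the maximum kinetic energy:
KE_max = E_photon - φ = 3.0561 eV - 1.57 eV = 1.4861 eV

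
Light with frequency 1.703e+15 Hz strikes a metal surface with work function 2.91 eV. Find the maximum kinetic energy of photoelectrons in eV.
4.1330 eV

Using Einstein's photoelectric equation: KE_max = hf - φ

First, calculate the photon energy:
E_photon = hf = (6.626×10⁻³⁴ J·s)(1.703e+15 Hz)
E_photon = 7.0430 eV

Then, the maximum kinetic energy:
KE_max = E_photon - φ = 7.0430 eV - 2.91 eV = 4.1330 eV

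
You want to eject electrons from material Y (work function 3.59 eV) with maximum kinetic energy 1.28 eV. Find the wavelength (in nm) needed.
254.59 nm

From Einstein's equation: KE_max = hc/λ - φ

Rearranging for λ:
hc/λ = KE_max + φ
λ = hc/(KE_max + φ)

Required photon energy:
E_photon = KE_max + φ = 1.28 + 3.59 = 4.87 eV

Required wavelength:
λ = hc/E_photon = (6.626×10⁻³⁴)(3×10⁸) / (4.87 × 1.602×10⁻¹⁹)
λ = 254.59 nm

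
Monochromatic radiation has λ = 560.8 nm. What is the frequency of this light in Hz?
5.3458e+14 Hz

Using the wave equation: c = fλ

Solving for frequency:
f = c/λ = (3×10⁸ m/s) / (560.8×10⁻⁹ m)
f = 5.3458e+14 Hz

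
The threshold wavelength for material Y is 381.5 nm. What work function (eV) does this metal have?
3.25 eV

At the threshold wavelength, photon energy equals work function:
φ = hc/λ₀

Calculating:
φ = (6.626×10⁻³⁴ J·s)(3×10⁸ m/s) / (381.5×10⁻⁹ m)
φ = 3.25 eV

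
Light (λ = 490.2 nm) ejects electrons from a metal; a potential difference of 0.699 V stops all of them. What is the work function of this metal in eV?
1.83 eV

The stopping potential gives the maximum kinetic energy: KE_max = eV_s = 0.699 eV

From Einstein's photoelectric equation: KE_max = hc/λ - φ
Rearranging: φ = hc/λ - KE_max

Calculate photon energy:
E_photon = hc/λ = (6.626×10⁻³⁴ J·s)(3×10⁸ m/s) / (490.2×10⁻⁹ m) = 2.5293 eV

Therefore:
φ = 2.5293 - 0.699 = 1.83 eV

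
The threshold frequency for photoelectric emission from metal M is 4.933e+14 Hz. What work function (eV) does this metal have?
2.04 eV

At the threshold frequency, photon energy equals work function:
φ = hf₀

Calculating:
φ = (6.626×10⁻³⁴ J·s)(4.933e+14 Hz)
φ = 2.04 eV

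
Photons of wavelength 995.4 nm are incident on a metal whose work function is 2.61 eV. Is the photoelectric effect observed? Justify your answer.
No

For photoemission, the photon energy must exceed the work function.

Photon energy: E = hc/λ = 1.2456 eV
Work function: φ = 2.61 eV

Since E_photon (1.2456 eV) < φ (2.61 eV), photoemission will NOT occur.
The threshold wavelength is λ₀ = hc/φ = 475.0 nm.
Since 995.4 nm > 475.0 nm, the photons lack sufficient energy.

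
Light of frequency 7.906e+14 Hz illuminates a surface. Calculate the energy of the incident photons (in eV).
3.2697 eV

Using E = hf:

E = hf = (6.626×10⁻³⁴ J·s)(7.906e+14 Hz)
E = 3.2697 eV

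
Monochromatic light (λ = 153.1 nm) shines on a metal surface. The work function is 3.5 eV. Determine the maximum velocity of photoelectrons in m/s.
1.2718e+06 m/s

First, find the maximum kinetic energy:
E_photon = hc/λ = 8.0982 eV
KE_max = E_photon - φ = 8.0982 - 3.5 = 4.5982 eV

Convert to Joules: KE_max = 4.5982 × 1.602×10⁻¹⁹ J = 7.3672e-19 J

Then use KE = ½mv² to find velocity:
v = √(2·KE/m) = √(2 × 7.3672e-19 J / 9.109e-31 kg)
v = 1.2718e+06 m/s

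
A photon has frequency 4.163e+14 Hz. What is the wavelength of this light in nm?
720.14 nm

Using the wave equation: c = fλ

Solving for wavelength:
λ = c/f = (3×10⁸ m/s) / (4.163e+14 Hz)
λ = 720.14 nm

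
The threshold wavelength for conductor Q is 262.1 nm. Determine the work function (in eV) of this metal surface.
4.73 eV

At the threshold wavelength, photon energy equals work function:
φ = hc/λ₀

Calculating:
φ = (6.626×10⁻³⁴ J·s)(3×10⁸ m/s) / (262.1×10⁻⁹ m)
φ = 4.73 eV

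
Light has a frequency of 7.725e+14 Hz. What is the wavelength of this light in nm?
388.08 nm

Using the wave equation: c = fλ

Solving for wavelength:
λ = c/f = (3×10⁸ m/s) / (7.725e+14 Hz)
λ = 388.08 nm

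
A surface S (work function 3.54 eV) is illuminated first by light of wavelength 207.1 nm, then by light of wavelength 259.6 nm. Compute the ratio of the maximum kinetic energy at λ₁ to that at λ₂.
1.9796

Using Einstein's equation: KE_max = hc/λ - φ

For λ₁ = 207.1 nm:
E₁ = hc/λ₁ = 5.9867 eV
KE₁ = E₁ - φ = 5.9867 - 3.54 = 2.4467 eV

For λ₂ = 259.6 nm:
E₂ = hc/λ₂ = 4.7760 eV
KE₂ = E₂ - φ = 4.7760 - 3.54 = 1.2360 eV

Ratio: KE₁/KE₂ = 2.4467/1.2360 = 1.9796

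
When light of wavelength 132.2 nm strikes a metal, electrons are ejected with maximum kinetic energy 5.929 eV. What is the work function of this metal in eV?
3.45 eV

From Einstein's photoelectric equation: KE_max = hf - φ = hc/λ - φ

Rearranging for φ:
φ = hc/λ - KE_max

Calculate photon energy:
E_photon = hc/λ = 9.3785 eV

Therefore:
φ = 9.3785 - 5.929 = 3.45 eV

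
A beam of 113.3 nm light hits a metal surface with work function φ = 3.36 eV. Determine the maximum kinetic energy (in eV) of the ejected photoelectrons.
7.5830 eV

Using Einstein's photoelectric equation: KE_max = hf - φ = hc/λ - φ

First, calculate the photon energy:
E_photon = hc/λ = (6.626×10⁻³⁴ J·s)(3×10⁸ m/s) / (113.3×10⁻⁹ m)
E_photon = 10.9430 eV

Then, the maximum kinetic energy:
KE_max = E_photon - φ = 10.9430 eV - 3.36 eV = 7.5830 eV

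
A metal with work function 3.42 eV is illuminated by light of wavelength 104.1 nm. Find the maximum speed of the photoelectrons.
1.7282e+06 m/s

First, find the maximum kinetic energy:
E_photon = hc/λ = 11.9101 eV
KE_max = E_photon - φ = 11.9101 - 3.42 = 8.4901 eV

Convert to Joules: KE_max = 8.4901 × 1.602×10⁻¹⁹ J = 1.3603e-18 J

Then use KE = ½mv² to find velocity:
v = √(2·KE/m) = √(2 × 1.3603e-18 J / 9.109e-31 kg)
v = 1.7282e+06 m/s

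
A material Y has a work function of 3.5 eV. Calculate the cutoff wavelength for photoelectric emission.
354.24 nm

The threshold wavelength is when the photon energy equals the work function:
hc/λ₀ = φ

Solving for λ₀:
λ₀ = hc/φ = (6.626×10⁻³⁴ J·s)(3×10⁸ m/s) / (3.5 eV × 1.602×10⁻¹⁹ J/eV)
λ₀ = 354.24 nm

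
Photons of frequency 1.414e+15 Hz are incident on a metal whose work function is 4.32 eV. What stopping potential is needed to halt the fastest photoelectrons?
1.5278 V

The stopping potential V_s satisfies: eV_s = KE_max

First, find KE_max using Einstein's equation:
E_photon = hf = (6.626×10⁻³⁴ J·s)(1.414e+15 Hz) = 5.8478 eV
KE_max = E_photon - φ = 5.8478 - 4.32 = 1.5278 eV

Since eV_s = KE_max:
V_s = KE_max/e = 1.5278 V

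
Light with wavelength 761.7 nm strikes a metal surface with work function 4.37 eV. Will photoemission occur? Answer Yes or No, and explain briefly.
No

For photoemission, the photon energy must exceed the work function.

Photon energy: E = hc/λ = 1.6277 eV
Work function: φ = 4.37 eV

Since E_photon (1.6277 eV) < φ (4.37 eV), photoemission will NOT occur.
The threshold wavelength is λ₀ = hc/φ = 283.7 nm.
Since 761.7 nm > 283.7 nm, the photons lack sufficient energy.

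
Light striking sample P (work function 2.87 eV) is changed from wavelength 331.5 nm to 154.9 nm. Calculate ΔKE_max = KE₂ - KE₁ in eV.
4.2640 eV

Using Einstein's equation: KE_max = hc/λ - φ

For λ₁ = 331.5 nm:
KE₁ = hc/λ₁ - φ = 3.7401 - 2.87 = 0.8701 eV

For λ₂ = 154.9 nm:
KE₂ = hc/λ₂ - φ = 8.0041 - 2.87 = 5.1341 eV

Change in KE:
ΔKE = KE₂ - KE₁ = 5.1341 - 0.8701 = 4.2640 eV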